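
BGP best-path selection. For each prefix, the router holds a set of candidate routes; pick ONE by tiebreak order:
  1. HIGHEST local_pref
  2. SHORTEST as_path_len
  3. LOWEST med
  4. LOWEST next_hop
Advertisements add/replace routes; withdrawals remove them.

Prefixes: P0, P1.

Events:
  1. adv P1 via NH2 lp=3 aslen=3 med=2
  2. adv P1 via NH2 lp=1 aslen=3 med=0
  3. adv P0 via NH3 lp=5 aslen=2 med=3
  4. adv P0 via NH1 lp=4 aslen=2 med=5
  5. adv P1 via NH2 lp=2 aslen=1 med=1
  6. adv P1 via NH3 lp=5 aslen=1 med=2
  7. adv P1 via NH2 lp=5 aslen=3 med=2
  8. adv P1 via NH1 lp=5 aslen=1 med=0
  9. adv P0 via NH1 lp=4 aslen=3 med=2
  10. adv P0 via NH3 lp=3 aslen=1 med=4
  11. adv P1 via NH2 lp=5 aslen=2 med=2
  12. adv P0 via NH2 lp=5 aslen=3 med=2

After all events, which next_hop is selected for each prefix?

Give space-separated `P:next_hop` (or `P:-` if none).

Op 1: best P0=- P1=NH2
Op 2: best P0=- P1=NH2
Op 3: best P0=NH3 P1=NH2
Op 4: best P0=NH3 P1=NH2
Op 5: best P0=NH3 P1=NH2
Op 6: best P0=NH3 P1=NH3
Op 7: best P0=NH3 P1=NH3
Op 8: best P0=NH3 P1=NH1
Op 9: best P0=NH3 P1=NH1
Op 10: best P0=NH1 P1=NH1
Op 11: best P0=NH1 P1=NH1
Op 12: best P0=NH2 P1=NH1

Answer: P0:NH2 P1:NH1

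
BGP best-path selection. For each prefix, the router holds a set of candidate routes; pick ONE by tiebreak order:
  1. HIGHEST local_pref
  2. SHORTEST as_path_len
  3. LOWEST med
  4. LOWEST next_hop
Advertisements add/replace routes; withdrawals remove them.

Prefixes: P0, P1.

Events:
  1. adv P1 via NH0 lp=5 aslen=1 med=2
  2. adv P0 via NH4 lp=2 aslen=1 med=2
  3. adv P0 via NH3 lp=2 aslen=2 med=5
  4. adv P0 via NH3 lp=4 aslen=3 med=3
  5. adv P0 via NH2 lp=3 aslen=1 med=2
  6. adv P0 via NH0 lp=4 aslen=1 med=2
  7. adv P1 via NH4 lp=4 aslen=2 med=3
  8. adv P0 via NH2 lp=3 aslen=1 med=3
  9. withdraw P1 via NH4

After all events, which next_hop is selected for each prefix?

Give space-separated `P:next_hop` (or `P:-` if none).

Op 1: best P0=- P1=NH0
Op 2: best P0=NH4 P1=NH0
Op 3: best P0=NH4 P1=NH0
Op 4: best P0=NH3 P1=NH0
Op 5: best P0=NH3 P1=NH0
Op 6: best P0=NH0 P1=NH0
Op 7: best P0=NH0 P1=NH0
Op 8: best P0=NH0 P1=NH0
Op 9: best P0=NH0 P1=NH0

Answer: P0:NH0 P1:NH0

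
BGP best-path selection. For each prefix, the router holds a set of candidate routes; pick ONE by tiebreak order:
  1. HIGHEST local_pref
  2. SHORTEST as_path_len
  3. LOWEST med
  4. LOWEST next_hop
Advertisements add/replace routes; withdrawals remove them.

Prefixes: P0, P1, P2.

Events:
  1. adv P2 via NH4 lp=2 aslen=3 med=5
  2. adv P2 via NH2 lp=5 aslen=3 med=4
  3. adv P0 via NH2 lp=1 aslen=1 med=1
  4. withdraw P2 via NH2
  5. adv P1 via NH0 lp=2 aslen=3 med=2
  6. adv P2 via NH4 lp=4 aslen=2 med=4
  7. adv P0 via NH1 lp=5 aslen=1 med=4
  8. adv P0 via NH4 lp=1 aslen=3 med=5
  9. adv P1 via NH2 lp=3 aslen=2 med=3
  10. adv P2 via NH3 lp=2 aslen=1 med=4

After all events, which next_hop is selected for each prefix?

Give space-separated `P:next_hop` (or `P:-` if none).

Answer: P0:NH1 P1:NH2 P2:NH4

Derivation:
Op 1: best P0=- P1=- P2=NH4
Op 2: best P0=- P1=- P2=NH2
Op 3: best P0=NH2 P1=- P2=NH2
Op 4: best P0=NH2 P1=- P2=NH4
Op 5: best P0=NH2 P1=NH0 P2=NH4
Op 6: best P0=NH2 P1=NH0 P2=NH4
Op 7: best P0=NH1 P1=NH0 P2=NH4
Op 8: best P0=NH1 P1=NH0 P2=NH4
Op 9: best P0=NH1 P1=NH2 P2=NH4
Op 10: best P0=NH1 P1=NH2 P2=NH4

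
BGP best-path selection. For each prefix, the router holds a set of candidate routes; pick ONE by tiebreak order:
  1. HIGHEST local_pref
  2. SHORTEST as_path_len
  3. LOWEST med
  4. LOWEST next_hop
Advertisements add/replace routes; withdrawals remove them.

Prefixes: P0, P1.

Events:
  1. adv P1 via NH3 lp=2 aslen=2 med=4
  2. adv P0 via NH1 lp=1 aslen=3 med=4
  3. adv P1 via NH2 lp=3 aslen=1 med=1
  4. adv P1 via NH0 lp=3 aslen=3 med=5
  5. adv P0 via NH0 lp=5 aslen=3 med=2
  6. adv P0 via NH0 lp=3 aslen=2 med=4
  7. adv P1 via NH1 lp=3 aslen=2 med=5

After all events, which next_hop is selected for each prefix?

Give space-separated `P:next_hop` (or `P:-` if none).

Answer: P0:NH0 P1:NH2

Derivation:
Op 1: best P0=- P1=NH3
Op 2: best P0=NH1 P1=NH3
Op 3: best P0=NH1 P1=NH2
Op 4: best P0=NH1 P1=NH2
Op 5: best P0=NH0 P1=NH2
Op 6: best P0=NH0 P1=NH2
Op 7: best P0=NH0 P1=NH2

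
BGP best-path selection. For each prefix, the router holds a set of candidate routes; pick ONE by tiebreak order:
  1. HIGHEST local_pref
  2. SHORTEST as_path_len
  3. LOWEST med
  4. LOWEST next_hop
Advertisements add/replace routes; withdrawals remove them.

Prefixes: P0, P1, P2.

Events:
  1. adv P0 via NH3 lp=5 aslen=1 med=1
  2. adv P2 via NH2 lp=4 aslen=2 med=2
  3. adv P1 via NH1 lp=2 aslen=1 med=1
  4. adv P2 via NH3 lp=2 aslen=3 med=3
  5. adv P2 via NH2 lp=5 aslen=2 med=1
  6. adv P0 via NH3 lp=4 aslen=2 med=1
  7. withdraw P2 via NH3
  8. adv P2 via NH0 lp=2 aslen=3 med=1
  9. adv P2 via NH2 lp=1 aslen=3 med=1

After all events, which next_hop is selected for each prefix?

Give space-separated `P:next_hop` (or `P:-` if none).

Op 1: best P0=NH3 P1=- P2=-
Op 2: best P0=NH3 P1=- P2=NH2
Op 3: best P0=NH3 P1=NH1 P2=NH2
Op 4: best P0=NH3 P1=NH1 P2=NH2
Op 5: best P0=NH3 P1=NH1 P2=NH2
Op 6: best P0=NH3 P1=NH1 P2=NH2
Op 7: best P0=NH3 P1=NH1 P2=NH2
Op 8: best P0=NH3 P1=NH1 P2=NH2
Op 9: best P0=NH3 P1=NH1 P2=NH0

Answer: P0:NH3 P1:NH1 P2:NH0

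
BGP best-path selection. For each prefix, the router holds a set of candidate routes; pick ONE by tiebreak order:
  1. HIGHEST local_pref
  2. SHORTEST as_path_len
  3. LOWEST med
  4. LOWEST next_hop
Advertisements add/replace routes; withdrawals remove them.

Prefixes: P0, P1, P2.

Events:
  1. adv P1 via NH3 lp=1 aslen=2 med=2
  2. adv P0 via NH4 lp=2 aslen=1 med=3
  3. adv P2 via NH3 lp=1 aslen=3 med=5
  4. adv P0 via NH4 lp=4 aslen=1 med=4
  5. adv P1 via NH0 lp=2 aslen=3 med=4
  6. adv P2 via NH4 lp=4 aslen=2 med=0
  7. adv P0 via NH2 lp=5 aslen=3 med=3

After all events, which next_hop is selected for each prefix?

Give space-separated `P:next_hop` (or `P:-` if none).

Op 1: best P0=- P1=NH3 P2=-
Op 2: best P0=NH4 P1=NH3 P2=-
Op 3: best P0=NH4 P1=NH3 P2=NH3
Op 4: best P0=NH4 P1=NH3 P2=NH3
Op 5: best P0=NH4 P1=NH0 P2=NH3
Op 6: best P0=NH4 P1=NH0 P2=NH4
Op 7: best P0=NH2 P1=NH0 P2=NH4

Answer: P0:NH2 P1:NH0 P2:NH4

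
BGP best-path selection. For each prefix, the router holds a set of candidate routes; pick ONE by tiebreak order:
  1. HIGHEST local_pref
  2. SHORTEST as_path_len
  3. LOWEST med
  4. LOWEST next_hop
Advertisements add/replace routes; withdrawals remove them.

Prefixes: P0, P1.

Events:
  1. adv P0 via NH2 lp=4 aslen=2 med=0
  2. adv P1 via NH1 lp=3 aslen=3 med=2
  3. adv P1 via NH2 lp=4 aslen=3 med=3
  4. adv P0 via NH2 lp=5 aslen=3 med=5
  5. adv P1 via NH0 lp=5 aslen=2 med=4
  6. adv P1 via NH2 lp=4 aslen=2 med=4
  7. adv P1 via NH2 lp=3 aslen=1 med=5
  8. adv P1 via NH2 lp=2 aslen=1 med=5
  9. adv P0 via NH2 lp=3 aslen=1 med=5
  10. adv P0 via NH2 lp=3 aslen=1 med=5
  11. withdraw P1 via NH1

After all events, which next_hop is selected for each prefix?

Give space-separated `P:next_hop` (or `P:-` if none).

Op 1: best P0=NH2 P1=-
Op 2: best P0=NH2 P1=NH1
Op 3: best P0=NH2 P1=NH2
Op 4: best P0=NH2 P1=NH2
Op 5: best P0=NH2 P1=NH0
Op 6: best P0=NH2 P1=NH0
Op 7: best P0=NH2 P1=NH0
Op 8: best P0=NH2 P1=NH0
Op 9: best P0=NH2 P1=NH0
Op 10: best P0=NH2 P1=NH0
Op 11: best P0=NH2 P1=NH0

Answer: P0:NH2 P1:NH0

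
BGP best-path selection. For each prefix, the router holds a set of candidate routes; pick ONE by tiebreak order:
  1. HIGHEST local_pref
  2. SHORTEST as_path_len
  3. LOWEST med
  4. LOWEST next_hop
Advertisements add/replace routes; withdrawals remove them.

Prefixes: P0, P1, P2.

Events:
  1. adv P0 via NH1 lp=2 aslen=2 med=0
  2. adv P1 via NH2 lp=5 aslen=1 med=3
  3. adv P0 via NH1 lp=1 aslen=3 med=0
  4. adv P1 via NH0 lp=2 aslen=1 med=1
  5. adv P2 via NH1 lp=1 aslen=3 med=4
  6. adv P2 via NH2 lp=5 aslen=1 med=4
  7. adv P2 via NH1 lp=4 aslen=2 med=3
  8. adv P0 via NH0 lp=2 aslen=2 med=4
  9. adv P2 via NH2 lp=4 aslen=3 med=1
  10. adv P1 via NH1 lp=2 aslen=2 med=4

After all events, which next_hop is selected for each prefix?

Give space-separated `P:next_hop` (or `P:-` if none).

Answer: P0:NH0 P1:NH2 P2:NH1

Derivation:
Op 1: best P0=NH1 P1=- P2=-
Op 2: best P0=NH1 P1=NH2 P2=-
Op 3: best P0=NH1 P1=NH2 P2=-
Op 4: best P0=NH1 P1=NH2 P2=-
Op 5: best P0=NH1 P1=NH2 P2=NH1
Op 6: best P0=NH1 P1=NH2 P2=NH2
Op 7: best P0=NH1 P1=NH2 P2=NH2
Op 8: best P0=NH0 P1=NH2 P2=NH2
Op 9: best P0=NH0 P1=NH2 P2=NH1
Op 10: best P0=NH0 P1=NH2 P2=NH1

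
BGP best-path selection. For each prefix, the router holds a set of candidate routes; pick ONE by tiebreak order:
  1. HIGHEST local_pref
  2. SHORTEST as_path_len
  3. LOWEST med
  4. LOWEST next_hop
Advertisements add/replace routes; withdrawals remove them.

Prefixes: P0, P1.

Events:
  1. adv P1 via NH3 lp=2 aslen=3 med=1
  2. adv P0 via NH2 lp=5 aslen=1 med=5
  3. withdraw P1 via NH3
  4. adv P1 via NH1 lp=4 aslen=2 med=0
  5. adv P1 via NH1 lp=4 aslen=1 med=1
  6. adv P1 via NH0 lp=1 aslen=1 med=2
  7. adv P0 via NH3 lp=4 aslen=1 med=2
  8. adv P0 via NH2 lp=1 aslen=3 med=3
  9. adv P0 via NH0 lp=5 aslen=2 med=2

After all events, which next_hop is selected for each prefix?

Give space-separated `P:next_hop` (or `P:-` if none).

Answer: P0:NH0 P1:NH1

Derivation:
Op 1: best P0=- P1=NH3
Op 2: best P0=NH2 P1=NH3
Op 3: best P0=NH2 P1=-
Op 4: best P0=NH2 P1=NH1
Op 5: best P0=NH2 P1=NH1
Op 6: best P0=NH2 P1=NH1
Op 7: best P0=NH2 P1=NH1
Op 8: best P0=NH3 P1=NH1
Op 9: best P0=NH0 P1=NH1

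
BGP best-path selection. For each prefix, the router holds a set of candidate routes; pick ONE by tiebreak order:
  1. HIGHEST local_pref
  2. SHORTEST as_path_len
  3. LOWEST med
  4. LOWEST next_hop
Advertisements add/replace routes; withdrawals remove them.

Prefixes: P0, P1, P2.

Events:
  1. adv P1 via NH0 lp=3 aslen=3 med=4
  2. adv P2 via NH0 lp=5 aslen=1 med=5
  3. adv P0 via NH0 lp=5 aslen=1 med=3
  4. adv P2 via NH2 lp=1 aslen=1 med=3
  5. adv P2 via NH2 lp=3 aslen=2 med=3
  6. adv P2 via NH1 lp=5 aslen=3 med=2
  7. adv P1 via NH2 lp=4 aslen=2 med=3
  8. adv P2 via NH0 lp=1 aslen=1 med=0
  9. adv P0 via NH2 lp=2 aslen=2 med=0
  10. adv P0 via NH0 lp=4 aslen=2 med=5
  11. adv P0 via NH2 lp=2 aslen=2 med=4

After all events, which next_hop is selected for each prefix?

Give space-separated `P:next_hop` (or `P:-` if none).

Answer: P0:NH0 P1:NH2 P2:NH1

Derivation:
Op 1: best P0=- P1=NH0 P2=-
Op 2: best P0=- P1=NH0 P2=NH0
Op 3: best P0=NH0 P1=NH0 P2=NH0
Op 4: best P0=NH0 P1=NH0 P2=NH0
Op 5: best P0=NH0 P1=NH0 P2=NH0
Op 6: best P0=NH0 P1=NH0 P2=NH0
Op 7: best P0=NH0 P1=NH2 P2=NH0
Op 8: best P0=NH0 P1=NH2 P2=NH1
Op 9: best P0=NH0 P1=NH2 P2=NH1
Op 10: best P0=NH0 P1=NH2 P2=NH1
Op 11: best P0=NH0 P1=NH2 P2=NH1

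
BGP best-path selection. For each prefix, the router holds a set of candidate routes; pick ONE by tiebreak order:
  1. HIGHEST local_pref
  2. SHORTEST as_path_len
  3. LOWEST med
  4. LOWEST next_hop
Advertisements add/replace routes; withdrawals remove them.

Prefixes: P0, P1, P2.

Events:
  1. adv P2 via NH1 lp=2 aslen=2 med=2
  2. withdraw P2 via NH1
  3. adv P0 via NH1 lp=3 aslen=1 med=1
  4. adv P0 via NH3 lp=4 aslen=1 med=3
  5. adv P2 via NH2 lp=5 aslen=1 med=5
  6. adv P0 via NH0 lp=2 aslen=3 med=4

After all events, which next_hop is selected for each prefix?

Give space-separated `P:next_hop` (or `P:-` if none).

Answer: P0:NH3 P1:- P2:NH2

Derivation:
Op 1: best P0=- P1=- P2=NH1
Op 2: best P0=- P1=- P2=-
Op 3: best P0=NH1 P1=- P2=-
Op 4: best P0=NH3 P1=- P2=-
Op 5: best P0=NH3 P1=- P2=NH2
Op 6: best P0=NH3 P1=- P2=NH2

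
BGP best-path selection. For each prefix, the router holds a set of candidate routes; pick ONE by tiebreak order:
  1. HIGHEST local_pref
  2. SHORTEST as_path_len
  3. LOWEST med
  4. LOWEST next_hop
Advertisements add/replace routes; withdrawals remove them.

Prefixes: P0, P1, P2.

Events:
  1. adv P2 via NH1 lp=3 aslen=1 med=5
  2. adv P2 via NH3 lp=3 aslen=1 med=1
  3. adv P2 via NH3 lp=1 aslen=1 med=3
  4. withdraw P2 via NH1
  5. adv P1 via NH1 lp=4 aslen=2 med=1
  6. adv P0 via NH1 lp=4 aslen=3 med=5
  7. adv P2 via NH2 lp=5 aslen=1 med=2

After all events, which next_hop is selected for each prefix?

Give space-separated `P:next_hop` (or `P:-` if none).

Answer: P0:NH1 P1:NH1 P2:NH2

Derivation:
Op 1: best P0=- P1=- P2=NH1
Op 2: best P0=- P1=- P2=NH3
Op 3: best P0=- P1=- P2=NH1
Op 4: best P0=- P1=- P2=NH3
Op 5: best P0=- P1=NH1 P2=NH3
Op 6: best P0=NH1 P1=NH1 P2=NH3
Op 7: best P0=NH1 P1=NH1 P2=NH2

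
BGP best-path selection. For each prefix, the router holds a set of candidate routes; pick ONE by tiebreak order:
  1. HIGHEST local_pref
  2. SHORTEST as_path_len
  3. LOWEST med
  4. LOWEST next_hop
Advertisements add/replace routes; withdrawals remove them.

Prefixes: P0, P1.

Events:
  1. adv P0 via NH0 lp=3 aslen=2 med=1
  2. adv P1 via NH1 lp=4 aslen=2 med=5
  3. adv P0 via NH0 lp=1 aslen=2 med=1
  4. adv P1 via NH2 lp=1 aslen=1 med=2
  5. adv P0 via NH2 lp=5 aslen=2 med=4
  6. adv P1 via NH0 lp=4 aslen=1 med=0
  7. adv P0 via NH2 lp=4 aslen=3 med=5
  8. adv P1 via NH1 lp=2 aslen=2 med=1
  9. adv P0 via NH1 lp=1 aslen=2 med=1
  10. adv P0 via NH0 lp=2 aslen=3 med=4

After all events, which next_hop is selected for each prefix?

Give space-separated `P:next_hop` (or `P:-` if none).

Op 1: best P0=NH0 P1=-
Op 2: best P0=NH0 P1=NH1
Op 3: best P0=NH0 P1=NH1
Op 4: best P0=NH0 P1=NH1
Op 5: best P0=NH2 P1=NH1
Op 6: best P0=NH2 P1=NH0
Op 7: best P0=NH2 P1=NH0
Op 8: best P0=NH2 P1=NH0
Op 9: best P0=NH2 P1=NH0
Op 10: best P0=NH2 P1=NH0

Answer: P0:NH2 P1:NH0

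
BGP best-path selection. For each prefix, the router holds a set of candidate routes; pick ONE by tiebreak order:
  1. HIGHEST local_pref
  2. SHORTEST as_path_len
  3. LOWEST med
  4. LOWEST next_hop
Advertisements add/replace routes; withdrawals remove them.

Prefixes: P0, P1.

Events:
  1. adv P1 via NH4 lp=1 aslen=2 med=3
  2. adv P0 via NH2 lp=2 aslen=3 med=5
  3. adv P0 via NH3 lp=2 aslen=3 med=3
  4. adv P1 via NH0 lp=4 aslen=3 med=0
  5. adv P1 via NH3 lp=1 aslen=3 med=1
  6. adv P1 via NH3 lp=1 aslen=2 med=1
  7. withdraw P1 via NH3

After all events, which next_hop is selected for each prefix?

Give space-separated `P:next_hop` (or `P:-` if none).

Answer: P0:NH3 P1:NH0

Derivation:
Op 1: best P0=- P1=NH4
Op 2: best P0=NH2 P1=NH4
Op 3: best P0=NH3 P1=NH4
Op 4: best P0=NH3 P1=NH0
Op 5: best P0=NH3 P1=NH0
Op 6: best P0=NH3 P1=NH0
Op 7: best P0=NH3 P1=NH0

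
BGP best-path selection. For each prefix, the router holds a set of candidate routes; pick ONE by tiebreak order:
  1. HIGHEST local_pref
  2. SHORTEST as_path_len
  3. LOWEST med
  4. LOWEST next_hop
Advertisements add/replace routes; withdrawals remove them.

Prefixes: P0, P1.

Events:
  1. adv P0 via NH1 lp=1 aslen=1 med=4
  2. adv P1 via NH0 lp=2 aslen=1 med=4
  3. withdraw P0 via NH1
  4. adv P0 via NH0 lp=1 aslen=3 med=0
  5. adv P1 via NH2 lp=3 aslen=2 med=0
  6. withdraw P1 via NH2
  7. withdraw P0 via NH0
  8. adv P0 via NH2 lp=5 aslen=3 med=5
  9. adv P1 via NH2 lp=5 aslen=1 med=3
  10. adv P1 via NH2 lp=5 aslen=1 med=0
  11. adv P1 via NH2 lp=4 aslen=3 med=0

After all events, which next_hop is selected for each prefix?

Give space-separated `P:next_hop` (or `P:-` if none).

Op 1: best P0=NH1 P1=-
Op 2: best P0=NH1 P1=NH0
Op 3: best P0=- P1=NH0
Op 4: best P0=NH0 P1=NH0
Op 5: best P0=NH0 P1=NH2
Op 6: best P0=NH0 P1=NH0
Op 7: best P0=- P1=NH0
Op 8: best P0=NH2 P1=NH0
Op 9: best P0=NH2 P1=NH2
Op 10: best P0=NH2 P1=NH2
Op 11: best P0=NH2 P1=NH2

Answer: P0:NH2 P1:NH2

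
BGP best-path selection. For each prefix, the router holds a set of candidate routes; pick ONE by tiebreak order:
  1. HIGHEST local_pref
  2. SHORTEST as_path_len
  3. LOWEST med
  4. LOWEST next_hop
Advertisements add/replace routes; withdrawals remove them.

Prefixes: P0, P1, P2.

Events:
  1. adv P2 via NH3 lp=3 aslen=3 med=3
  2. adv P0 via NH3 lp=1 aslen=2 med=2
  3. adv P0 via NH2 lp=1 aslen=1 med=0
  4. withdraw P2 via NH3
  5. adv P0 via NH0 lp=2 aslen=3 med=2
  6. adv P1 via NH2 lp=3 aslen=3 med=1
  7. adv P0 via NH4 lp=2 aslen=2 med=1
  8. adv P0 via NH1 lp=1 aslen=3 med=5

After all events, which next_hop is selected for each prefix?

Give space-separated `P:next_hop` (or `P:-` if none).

Op 1: best P0=- P1=- P2=NH3
Op 2: best P0=NH3 P1=- P2=NH3
Op 3: best P0=NH2 P1=- P2=NH3
Op 4: best P0=NH2 P1=- P2=-
Op 5: best P0=NH0 P1=- P2=-
Op 6: best P0=NH0 P1=NH2 P2=-
Op 7: best P0=NH4 P1=NH2 P2=-
Op 8: best P0=NH4 P1=NH2 P2=-

Answer: P0:NH4 P1:NH2 P2:-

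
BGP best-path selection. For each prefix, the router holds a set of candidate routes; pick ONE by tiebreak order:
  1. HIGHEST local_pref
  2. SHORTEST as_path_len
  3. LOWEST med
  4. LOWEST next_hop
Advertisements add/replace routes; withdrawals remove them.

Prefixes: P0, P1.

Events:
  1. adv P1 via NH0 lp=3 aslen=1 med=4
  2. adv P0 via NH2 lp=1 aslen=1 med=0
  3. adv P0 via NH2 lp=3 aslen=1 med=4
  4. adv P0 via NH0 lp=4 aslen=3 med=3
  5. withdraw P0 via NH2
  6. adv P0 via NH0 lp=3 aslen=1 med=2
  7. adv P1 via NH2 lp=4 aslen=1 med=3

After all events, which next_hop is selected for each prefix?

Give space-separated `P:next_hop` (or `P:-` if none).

Op 1: best P0=- P1=NH0
Op 2: best P0=NH2 P1=NH0
Op 3: best P0=NH2 P1=NH0
Op 4: best P0=NH0 P1=NH0
Op 5: best P0=NH0 P1=NH0
Op 6: best P0=NH0 P1=NH0
Op 7: best P0=NH0 P1=NH2

Answer: P0:NH0 P1:NH2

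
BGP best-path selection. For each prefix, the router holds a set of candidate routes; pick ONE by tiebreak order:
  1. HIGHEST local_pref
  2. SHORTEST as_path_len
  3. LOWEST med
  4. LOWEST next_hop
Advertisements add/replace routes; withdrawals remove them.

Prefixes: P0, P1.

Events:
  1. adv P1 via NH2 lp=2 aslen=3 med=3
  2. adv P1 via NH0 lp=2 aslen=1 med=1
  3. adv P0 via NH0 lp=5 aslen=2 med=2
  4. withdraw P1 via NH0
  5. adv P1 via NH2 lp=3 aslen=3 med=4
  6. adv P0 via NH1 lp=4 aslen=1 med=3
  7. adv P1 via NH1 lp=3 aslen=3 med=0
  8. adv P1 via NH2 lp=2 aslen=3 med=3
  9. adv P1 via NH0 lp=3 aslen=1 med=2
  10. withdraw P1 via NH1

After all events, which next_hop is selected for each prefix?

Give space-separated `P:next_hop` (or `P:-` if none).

Op 1: best P0=- P1=NH2
Op 2: best P0=- P1=NH0
Op 3: best P0=NH0 P1=NH0
Op 4: best P0=NH0 P1=NH2
Op 5: best P0=NH0 P1=NH2
Op 6: best P0=NH0 P1=NH2
Op 7: best P0=NH0 P1=NH1
Op 8: best P0=NH0 P1=NH1
Op 9: best P0=NH0 P1=NH0
Op 10: best P0=NH0 P1=NH0

Answer: P0:NH0 P1:NH0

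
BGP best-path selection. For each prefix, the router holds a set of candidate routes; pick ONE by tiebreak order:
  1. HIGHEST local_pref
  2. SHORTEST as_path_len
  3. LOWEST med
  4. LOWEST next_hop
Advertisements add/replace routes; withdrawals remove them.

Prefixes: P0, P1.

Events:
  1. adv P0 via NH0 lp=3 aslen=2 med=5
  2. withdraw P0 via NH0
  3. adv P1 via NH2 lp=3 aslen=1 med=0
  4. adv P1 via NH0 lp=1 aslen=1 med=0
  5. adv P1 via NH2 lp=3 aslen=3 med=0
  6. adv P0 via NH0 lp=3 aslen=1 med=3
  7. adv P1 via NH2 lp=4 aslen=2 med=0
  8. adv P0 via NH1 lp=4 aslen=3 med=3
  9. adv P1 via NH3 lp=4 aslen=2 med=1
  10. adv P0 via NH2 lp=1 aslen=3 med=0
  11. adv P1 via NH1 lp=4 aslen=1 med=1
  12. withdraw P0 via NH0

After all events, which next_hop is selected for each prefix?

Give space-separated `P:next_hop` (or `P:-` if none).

Op 1: best P0=NH0 P1=-
Op 2: best P0=- P1=-
Op 3: best P0=- P1=NH2
Op 4: best P0=- P1=NH2
Op 5: best P0=- P1=NH2
Op 6: best P0=NH0 P1=NH2
Op 7: best P0=NH0 P1=NH2
Op 8: best P0=NH1 P1=NH2
Op 9: best P0=NH1 P1=NH2
Op 10: best P0=NH1 P1=NH2
Op 11: best P0=NH1 P1=NH1
Op 12: best P0=NH1 P1=NH1

Answer: P0:NH1 P1:NH1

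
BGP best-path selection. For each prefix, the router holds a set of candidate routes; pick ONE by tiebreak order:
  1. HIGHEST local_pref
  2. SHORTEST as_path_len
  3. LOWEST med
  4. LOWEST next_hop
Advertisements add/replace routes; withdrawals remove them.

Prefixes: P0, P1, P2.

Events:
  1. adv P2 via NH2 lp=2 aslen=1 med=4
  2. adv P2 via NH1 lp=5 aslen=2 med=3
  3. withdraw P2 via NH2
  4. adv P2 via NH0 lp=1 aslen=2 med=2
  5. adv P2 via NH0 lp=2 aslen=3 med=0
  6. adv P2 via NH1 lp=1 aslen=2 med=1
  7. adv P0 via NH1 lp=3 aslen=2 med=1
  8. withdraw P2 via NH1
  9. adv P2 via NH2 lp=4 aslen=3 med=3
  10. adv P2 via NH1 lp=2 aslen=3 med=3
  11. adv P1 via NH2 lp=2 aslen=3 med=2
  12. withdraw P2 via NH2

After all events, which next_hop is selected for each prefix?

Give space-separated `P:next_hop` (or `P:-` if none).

Op 1: best P0=- P1=- P2=NH2
Op 2: best P0=- P1=- P2=NH1
Op 3: best P0=- P1=- P2=NH1
Op 4: best P0=- P1=- P2=NH1
Op 5: best P0=- P1=- P2=NH1
Op 6: best P0=- P1=- P2=NH0
Op 7: best P0=NH1 P1=- P2=NH0
Op 8: best P0=NH1 P1=- P2=NH0
Op 9: best P0=NH1 P1=- P2=NH2
Op 10: best P0=NH1 P1=- P2=NH2
Op 11: best P0=NH1 P1=NH2 P2=NH2
Op 12: best P0=NH1 P1=NH2 P2=NH0

Answer: P0:NH1 P1:NH2 P2:NH0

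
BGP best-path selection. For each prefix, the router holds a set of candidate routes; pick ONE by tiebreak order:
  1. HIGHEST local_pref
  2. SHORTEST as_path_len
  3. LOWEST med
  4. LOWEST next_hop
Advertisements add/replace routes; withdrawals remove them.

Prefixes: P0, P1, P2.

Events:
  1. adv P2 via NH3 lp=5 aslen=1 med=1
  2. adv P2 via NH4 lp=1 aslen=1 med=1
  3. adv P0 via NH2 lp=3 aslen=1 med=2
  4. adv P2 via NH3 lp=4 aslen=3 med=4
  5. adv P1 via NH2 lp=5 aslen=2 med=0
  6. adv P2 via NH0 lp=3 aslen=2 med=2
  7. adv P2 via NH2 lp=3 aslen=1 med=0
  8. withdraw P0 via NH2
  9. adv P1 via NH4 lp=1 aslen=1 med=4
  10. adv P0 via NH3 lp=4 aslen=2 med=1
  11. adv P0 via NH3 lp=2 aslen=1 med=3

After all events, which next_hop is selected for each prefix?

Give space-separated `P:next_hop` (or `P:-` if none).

Answer: P0:NH3 P1:NH2 P2:NH3

Derivation:
Op 1: best P0=- P1=- P2=NH3
Op 2: best P0=- P1=- P2=NH3
Op 3: best P0=NH2 P1=- P2=NH3
Op 4: best P0=NH2 P1=- P2=NH3
Op 5: best P0=NH2 P1=NH2 P2=NH3
Op 6: best P0=NH2 P1=NH2 P2=NH3
Op 7: best P0=NH2 P1=NH2 P2=NH3
Op 8: best P0=- P1=NH2 P2=NH3
Op 9: best P0=- P1=NH2 P2=NH3
Op 10: best P0=NH3 P1=NH2 P2=NH3
Op 11: best P0=NH3 P1=NH2 P2=NH3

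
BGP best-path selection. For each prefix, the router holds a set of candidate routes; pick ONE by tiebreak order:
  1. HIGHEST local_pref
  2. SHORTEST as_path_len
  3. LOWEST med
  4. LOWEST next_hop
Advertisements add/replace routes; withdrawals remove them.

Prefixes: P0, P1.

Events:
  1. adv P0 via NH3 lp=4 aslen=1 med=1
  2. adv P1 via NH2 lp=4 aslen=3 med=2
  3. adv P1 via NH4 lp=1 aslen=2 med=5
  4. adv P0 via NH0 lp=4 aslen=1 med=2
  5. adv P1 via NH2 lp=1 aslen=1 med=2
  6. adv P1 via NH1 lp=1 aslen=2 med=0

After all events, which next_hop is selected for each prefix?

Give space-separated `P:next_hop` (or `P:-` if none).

Op 1: best P0=NH3 P1=-
Op 2: best P0=NH3 P1=NH2
Op 3: best P0=NH3 P1=NH2
Op 4: best P0=NH3 P1=NH2
Op 5: best P0=NH3 P1=NH2
Op 6: best P0=NH3 P1=NH2

Answer: P0:NH3 P1:NH2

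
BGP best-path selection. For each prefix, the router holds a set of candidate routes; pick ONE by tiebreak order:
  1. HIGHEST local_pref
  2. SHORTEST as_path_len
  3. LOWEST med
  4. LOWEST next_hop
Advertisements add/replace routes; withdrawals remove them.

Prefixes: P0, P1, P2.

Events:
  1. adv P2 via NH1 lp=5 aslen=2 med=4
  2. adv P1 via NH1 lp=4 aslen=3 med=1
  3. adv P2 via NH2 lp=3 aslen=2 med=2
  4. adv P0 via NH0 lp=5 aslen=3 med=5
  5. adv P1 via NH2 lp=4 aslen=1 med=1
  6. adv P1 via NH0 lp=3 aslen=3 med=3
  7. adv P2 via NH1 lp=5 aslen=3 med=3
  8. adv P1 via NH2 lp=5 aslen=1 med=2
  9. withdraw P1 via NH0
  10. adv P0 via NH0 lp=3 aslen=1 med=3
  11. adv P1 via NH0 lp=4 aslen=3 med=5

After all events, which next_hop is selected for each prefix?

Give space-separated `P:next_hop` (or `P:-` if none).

Answer: P0:NH0 P1:NH2 P2:NH1

Derivation:
Op 1: best P0=- P1=- P2=NH1
Op 2: best P0=- P1=NH1 P2=NH1
Op 3: best P0=- P1=NH1 P2=NH1
Op 4: best P0=NH0 P1=NH1 P2=NH1
Op 5: best P0=NH0 P1=NH2 P2=NH1
Op 6: best P0=NH0 P1=NH2 P2=NH1
Op 7: best P0=NH0 P1=NH2 P2=NH1
Op 8: best P0=NH0 P1=NH2 P2=NH1
Op 9: best P0=NH0 P1=NH2 P2=NH1
Op 10: best P0=NH0 P1=NH2 P2=NH1
Op 11: best P0=NH0 P1=NH2 P2=NH1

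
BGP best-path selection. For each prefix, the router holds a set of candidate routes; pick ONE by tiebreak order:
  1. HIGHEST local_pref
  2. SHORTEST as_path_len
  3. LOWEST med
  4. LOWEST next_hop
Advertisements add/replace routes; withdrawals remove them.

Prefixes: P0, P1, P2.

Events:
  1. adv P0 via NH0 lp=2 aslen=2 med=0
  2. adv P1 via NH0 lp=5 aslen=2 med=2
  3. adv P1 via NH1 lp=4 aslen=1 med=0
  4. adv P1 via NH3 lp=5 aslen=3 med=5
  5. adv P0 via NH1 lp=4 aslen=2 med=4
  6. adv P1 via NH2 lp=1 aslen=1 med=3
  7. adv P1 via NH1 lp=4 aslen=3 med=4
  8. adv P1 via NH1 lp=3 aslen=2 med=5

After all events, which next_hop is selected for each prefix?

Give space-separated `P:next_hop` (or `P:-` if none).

Op 1: best P0=NH0 P1=- P2=-
Op 2: best P0=NH0 P1=NH0 P2=-
Op 3: best P0=NH0 P1=NH0 P2=-
Op 4: best P0=NH0 P1=NH0 P2=-
Op 5: best P0=NH1 P1=NH0 P2=-
Op 6: best P0=NH1 P1=NH0 P2=-
Op 7: best P0=NH1 P1=NH0 P2=-
Op 8: best P0=NH1 P1=NH0 P2=-

Answer: P0:NH1 P1:NH0 P2:-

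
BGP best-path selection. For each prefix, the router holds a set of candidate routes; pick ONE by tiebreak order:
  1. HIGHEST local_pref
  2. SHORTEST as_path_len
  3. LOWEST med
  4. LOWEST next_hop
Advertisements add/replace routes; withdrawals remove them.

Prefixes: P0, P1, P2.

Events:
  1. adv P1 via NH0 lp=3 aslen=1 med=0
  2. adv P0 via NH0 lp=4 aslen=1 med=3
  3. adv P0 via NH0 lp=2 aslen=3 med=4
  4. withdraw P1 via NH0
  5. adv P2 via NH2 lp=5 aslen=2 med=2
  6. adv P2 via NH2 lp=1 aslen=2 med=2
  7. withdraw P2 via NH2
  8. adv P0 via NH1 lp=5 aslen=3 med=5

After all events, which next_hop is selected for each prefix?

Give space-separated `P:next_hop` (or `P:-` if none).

Answer: P0:NH1 P1:- P2:-

Derivation:
Op 1: best P0=- P1=NH0 P2=-
Op 2: best P0=NH0 P1=NH0 P2=-
Op 3: best P0=NH0 P1=NH0 P2=-
Op 4: best P0=NH0 P1=- P2=-
Op 5: best P0=NH0 P1=- P2=NH2
Op 6: best P0=NH0 P1=- P2=NH2
Op 7: best P0=NH0 P1=- P2=-
Op 8: best P0=NH1 P1=- P2=-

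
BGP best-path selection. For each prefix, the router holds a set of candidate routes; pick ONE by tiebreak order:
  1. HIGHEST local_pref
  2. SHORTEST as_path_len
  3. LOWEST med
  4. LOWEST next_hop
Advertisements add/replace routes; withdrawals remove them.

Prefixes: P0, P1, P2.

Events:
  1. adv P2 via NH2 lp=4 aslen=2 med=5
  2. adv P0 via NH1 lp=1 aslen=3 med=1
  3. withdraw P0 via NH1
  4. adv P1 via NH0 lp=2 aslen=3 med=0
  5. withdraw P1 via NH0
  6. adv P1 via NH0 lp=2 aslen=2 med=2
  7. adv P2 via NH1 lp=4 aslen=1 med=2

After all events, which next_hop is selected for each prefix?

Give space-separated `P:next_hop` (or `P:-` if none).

Op 1: best P0=- P1=- P2=NH2
Op 2: best P0=NH1 P1=- P2=NH2
Op 3: best P0=- P1=- P2=NH2
Op 4: best P0=- P1=NH0 P2=NH2
Op 5: best P0=- P1=- P2=NH2
Op 6: best P0=- P1=NH0 P2=NH2
Op 7: best P0=- P1=NH0 P2=NH1

Answer: P0:- P1:NH0 P2:NH1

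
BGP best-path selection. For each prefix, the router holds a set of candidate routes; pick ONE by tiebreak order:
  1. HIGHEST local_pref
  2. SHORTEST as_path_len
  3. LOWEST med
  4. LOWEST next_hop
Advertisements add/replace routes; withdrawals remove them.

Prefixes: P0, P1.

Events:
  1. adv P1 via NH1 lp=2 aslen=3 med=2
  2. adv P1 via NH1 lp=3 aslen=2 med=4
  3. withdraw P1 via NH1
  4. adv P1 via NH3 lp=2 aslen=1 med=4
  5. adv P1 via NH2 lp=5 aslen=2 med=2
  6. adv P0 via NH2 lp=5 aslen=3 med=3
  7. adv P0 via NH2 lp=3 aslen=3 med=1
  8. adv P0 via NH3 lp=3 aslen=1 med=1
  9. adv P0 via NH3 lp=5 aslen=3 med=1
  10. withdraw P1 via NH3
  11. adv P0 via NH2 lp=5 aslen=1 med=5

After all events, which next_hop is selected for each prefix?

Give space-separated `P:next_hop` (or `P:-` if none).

Answer: P0:NH2 P1:NH2

Derivation:
Op 1: best P0=- P1=NH1
Op 2: best P0=- P1=NH1
Op 3: best P0=- P1=-
Op 4: best P0=- P1=NH3
Op 5: best P0=- P1=NH2
Op 6: best P0=NH2 P1=NH2
Op 7: best P0=NH2 P1=NH2
Op 8: best P0=NH3 P1=NH2
Op 9: best P0=NH3 P1=NH2
Op 10: best P0=NH3 P1=NH2
Op 11: best P0=NH2 P1=NH2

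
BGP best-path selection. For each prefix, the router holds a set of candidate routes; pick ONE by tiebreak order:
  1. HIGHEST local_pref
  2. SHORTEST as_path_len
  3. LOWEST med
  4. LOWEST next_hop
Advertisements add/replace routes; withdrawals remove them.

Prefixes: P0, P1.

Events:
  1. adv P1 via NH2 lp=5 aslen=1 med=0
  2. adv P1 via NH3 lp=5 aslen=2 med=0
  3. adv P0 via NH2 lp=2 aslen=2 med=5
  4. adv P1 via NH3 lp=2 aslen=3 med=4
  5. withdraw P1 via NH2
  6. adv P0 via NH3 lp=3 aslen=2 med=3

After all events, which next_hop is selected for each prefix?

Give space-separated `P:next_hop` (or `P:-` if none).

Answer: P0:NH3 P1:NH3

Derivation:
Op 1: best P0=- P1=NH2
Op 2: best P0=- P1=NH2
Op 3: best P0=NH2 P1=NH2
Op 4: best P0=NH2 P1=NH2
Op 5: best P0=NH2 P1=NH3
Op 6: best P0=NH3 P1=NH3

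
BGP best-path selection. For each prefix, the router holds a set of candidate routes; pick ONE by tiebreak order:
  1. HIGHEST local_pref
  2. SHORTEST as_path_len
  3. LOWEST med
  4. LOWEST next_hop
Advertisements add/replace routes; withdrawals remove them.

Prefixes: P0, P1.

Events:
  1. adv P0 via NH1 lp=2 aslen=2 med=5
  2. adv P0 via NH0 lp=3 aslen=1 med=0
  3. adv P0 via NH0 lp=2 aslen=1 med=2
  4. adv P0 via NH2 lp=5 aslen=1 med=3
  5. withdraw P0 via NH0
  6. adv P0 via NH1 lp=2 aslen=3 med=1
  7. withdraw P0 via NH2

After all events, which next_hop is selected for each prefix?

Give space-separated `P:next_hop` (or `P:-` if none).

Answer: P0:NH1 P1:-

Derivation:
Op 1: best P0=NH1 P1=-
Op 2: best P0=NH0 P1=-
Op 3: best P0=NH0 P1=-
Op 4: best P0=NH2 P1=-
Op 5: best P0=NH2 P1=-
Op 6: best P0=NH2 P1=-
Op 7: best P0=NH1 P1=-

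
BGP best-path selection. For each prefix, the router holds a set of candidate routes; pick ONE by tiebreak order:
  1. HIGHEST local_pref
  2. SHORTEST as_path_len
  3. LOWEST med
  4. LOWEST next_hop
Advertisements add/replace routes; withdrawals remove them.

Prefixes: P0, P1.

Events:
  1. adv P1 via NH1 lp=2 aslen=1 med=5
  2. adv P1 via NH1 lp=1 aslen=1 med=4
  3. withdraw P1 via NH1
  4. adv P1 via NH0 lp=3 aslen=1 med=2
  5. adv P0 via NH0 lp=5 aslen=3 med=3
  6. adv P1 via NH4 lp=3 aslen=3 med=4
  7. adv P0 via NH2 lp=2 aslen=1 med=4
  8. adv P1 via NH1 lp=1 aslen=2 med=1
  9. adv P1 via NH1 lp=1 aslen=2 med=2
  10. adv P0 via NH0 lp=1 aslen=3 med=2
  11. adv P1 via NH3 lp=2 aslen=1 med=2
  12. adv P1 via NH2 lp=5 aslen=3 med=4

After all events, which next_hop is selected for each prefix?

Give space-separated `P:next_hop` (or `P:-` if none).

Op 1: best P0=- P1=NH1
Op 2: best P0=- P1=NH1
Op 3: best P0=- P1=-
Op 4: best P0=- P1=NH0
Op 5: best P0=NH0 P1=NH0
Op 6: best P0=NH0 P1=NH0
Op 7: best P0=NH0 P1=NH0
Op 8: best P0=NH0 P1=NH0
Op 9: best P0=NH0 P1=NH0
Op 10: best P0=NH2 P1=NH0
Op 11: best P0=NH2 P1=NH0
Op 12: best P0=NH2 P1=NH2

Answer: P0:NH2 P1:NH2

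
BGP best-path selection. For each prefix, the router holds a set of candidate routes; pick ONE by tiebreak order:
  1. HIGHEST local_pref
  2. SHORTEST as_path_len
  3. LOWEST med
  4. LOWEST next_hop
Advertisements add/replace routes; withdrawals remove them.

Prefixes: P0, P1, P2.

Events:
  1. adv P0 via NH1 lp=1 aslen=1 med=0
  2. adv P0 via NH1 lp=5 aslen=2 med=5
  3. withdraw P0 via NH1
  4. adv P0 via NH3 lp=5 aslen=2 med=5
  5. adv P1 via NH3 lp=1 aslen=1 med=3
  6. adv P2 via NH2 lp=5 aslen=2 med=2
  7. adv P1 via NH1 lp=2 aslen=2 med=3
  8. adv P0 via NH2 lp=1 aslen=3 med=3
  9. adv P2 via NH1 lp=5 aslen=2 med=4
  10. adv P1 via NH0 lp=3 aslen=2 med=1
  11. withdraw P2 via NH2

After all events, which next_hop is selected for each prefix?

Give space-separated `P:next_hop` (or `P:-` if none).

Answer: P0:NH3 P1:NH0 P2:NH1

Derivation:
Op 1: best P0=NH1 P1=- P2=-
Op 2: best P0=NH1 P1=- P2=-
Op 3: best P0=- P1=- P2=-
Op 4: best P0=NH3 P1=- P2=-
Op 5: best P0=NH3 P1=NH3 P2=-
Op 6: best P0=NH3 P1=NH3 P2=NH2
Op 7: best P0=NH3 P1=NH1 P2=NH2
Op 8: best P0=NH3 P1=NH1 P2=NH2
Op 9: best P0=NH3 P1=NH1 P2=NH2
Op 10: best P0=NH3 P1=NH0 P2=NH2
Op 11: best P0=NH3 P1=NH0 P2=NH1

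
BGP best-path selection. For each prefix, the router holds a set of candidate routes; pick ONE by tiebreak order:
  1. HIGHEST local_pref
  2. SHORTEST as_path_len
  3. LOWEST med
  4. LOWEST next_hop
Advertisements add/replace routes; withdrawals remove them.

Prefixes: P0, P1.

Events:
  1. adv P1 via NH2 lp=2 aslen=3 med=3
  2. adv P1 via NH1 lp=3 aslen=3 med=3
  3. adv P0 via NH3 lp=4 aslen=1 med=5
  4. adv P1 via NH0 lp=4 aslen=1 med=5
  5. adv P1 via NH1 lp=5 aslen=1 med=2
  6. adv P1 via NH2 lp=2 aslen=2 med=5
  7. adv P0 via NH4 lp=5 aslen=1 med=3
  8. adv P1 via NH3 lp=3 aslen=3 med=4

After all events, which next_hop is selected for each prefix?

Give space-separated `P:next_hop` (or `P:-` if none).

Answer: P0:NH4 P1:NH1

Derivation:
Op 1: best P0=- P1=NH2
Op 2: best P0=- P1=NH1
Op 3: best P0=NH3 P1=NH1
Op 4: best P0=NH3 P1=NH0
Op 5: best P0=NH3 P1=NH1
Op 6: best P0=NH3 P1=NH1
Op 7: best P0=NH4 P1=NH1
Op 8: best P0=NH4 P1=NH1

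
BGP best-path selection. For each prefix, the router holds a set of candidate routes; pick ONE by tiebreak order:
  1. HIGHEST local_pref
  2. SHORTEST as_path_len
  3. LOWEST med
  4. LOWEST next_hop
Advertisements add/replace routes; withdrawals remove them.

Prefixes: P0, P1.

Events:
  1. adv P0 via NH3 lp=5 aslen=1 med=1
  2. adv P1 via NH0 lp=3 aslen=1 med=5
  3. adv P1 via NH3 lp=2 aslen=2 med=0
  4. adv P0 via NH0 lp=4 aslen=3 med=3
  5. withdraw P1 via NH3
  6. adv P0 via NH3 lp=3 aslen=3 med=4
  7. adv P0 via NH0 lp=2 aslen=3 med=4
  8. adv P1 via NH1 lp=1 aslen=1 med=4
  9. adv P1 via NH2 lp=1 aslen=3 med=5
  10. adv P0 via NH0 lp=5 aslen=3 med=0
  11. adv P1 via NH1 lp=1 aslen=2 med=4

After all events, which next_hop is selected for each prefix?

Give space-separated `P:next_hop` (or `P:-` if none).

Op 1: best P0=NH3 P1=-
Op 2: best P0=NH3 P1=NH0
Op 3: best P0=NH3 P1=NH0
Op 4: best P0=NH3 P1=NH0
Op 5: best P0=NH3 P1=NH0
Op 6: best P0=NH0 P1=NH0
Op 7: best P0=NH3 P1=NH0
Op 8: best P0=NH3 P1=NH0
Op 9: best P0=NH3 P1=NH0
Op 10: best P0=NH0 P1=NH0
Op 11: best P0=NH0 P1=NH0

Answer: P0:NH0 P1:NH0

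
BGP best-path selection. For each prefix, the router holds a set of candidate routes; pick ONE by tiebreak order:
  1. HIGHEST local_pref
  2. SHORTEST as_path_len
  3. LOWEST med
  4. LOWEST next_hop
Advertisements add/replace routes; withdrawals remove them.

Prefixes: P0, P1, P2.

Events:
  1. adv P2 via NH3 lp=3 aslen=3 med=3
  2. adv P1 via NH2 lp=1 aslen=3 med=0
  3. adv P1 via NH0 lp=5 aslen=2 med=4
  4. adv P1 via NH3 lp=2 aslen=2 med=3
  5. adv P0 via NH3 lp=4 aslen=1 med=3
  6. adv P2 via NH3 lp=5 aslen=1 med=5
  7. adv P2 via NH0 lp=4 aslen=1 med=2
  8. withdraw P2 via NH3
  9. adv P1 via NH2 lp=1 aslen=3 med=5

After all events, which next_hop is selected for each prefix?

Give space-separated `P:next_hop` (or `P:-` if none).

Answer: P0:NH3 P1:NH0 P2:NH0

Derivation:
Op 1: best P0=- P1=- P2=NH3
Op 2: best P0=- P1=NH2 P2=NH3
Op 3: best P0=- P1=NH0 P2=NH3
Op 4: best P0=- P1=NH0 P2=NH3
Op 5: best P0=NH3 P1=NH0 P2=NH3
Op 6: best P0=NH3 P1=NH0 P2=NH3
Op 7: best P0=NH3 P1=NH0 P2=NH3
Op 8: best P0=NH3 P1=NH0 P2=NH0
Op 9: best P0=NH3 P1=NH0 P2=NH0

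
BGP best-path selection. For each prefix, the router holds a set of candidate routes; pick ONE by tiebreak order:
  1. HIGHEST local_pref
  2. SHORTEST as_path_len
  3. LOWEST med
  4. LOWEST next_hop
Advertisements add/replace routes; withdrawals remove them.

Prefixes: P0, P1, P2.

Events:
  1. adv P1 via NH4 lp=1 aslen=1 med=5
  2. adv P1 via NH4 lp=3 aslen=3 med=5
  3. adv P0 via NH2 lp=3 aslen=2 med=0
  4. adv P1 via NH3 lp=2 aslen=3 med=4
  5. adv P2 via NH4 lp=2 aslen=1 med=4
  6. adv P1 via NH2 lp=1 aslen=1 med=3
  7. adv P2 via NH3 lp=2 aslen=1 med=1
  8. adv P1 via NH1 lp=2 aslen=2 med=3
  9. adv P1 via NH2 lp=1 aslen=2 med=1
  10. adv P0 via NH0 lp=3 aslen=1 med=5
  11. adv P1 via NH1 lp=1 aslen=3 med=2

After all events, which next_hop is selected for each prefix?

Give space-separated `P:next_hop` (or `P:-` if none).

Answer: P0:NH0 P1:NH4 P2:NH3

Derivation:
Op 1: best P0=- P1=NH4 P2=-
Op 2: best P0=- P1=NH4 P2=-
Op 3: best P0=NH2 P1=NH4 P2=-
Op 4: best P0=NH2 P1=NH4 P2=-
Op 5: best P0=NH2 P1=NH4 P2=NH4
Op 6: best P0=NH2 P1=NH4 P2=NH4
Op 7: best P0=NH2 P1=NH4 P2=NH3
Op 8: best P0=NH2 P1=NH4 P2=NH3
Op 9: best P0=NH2 P1=NH4 P2=NH3
Op 10: best P0=NH0 P1=NH4 P2=NH3
Op 11: best P0=NH0 P1=NH4 P2=NH3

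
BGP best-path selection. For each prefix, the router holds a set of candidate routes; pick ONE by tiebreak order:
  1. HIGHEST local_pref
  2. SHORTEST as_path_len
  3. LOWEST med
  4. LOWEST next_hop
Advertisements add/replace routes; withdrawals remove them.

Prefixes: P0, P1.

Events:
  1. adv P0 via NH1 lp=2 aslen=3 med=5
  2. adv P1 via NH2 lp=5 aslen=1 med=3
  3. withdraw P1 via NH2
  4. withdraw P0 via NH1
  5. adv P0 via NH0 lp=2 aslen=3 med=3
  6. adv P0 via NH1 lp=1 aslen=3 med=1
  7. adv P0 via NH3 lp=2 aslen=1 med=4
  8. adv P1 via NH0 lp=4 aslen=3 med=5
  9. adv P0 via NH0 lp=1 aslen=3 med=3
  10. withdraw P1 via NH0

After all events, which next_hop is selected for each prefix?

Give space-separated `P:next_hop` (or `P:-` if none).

Op 1: best P0=NH1 P1=-
Op 2: best P0=NH1 P1=NH2
Op 3: best P0=NH1 P1=-
Op 4: best P0=- P1=-
Op 5: best P0=NH0 P1=-
Op 6: best P0=NH0 P1=-
Op 7: best P0=NH3 P1=-
Op 8: best P0=NH3 P1=NH0
Op 9: best P0=NH3 P1=NH0
Op 10: best P0=NH3 P1=-

Answer: P0:NH3 P1:-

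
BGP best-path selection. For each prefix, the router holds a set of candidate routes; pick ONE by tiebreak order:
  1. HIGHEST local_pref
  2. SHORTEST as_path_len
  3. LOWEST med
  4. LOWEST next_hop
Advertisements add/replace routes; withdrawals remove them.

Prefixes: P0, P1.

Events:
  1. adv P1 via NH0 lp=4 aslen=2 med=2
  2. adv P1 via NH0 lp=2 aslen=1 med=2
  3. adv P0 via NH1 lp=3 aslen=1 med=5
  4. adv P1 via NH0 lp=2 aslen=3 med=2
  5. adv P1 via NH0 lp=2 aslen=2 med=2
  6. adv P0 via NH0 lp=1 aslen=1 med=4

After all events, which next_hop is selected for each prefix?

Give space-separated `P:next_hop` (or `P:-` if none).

Answer: P0:NH1 P1:NH0

Derivation:
Op 1: best P0=- P1=NH0
Op 2: best P0=- P1=NH0
Op 3: best P0=NH1 P1=NH0
Op 4: best P0=NH1 P1=NH0
Op 5: best P0=NH1 P1=NH0
Op 6: best P0=NH1 P1=NH0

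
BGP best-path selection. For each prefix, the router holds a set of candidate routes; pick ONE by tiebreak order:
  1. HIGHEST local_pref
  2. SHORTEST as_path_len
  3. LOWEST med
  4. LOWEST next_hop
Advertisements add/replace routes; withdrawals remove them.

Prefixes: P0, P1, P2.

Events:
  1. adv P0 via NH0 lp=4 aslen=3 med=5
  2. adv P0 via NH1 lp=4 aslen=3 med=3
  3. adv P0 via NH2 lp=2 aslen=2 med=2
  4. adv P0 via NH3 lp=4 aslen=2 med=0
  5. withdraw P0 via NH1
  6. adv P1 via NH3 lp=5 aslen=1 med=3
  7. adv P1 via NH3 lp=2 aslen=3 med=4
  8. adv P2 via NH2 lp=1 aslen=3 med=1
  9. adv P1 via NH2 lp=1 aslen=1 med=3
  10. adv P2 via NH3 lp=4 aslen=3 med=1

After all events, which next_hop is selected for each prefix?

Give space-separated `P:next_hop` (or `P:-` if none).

Answer: P0:NH3 P1:NH3 P2:NH3

Derivation:
Op 1: best P0=NH0 P1=- P2=-
Op 2: best P0=NH1 P1=- P2=-
Op 3: best P0=NH1 P1=- P2=-
Op 4: best P0=NH3 P1=- P2=-
Op 5: best P0=NH3 P1=- P2=-
Op 6: best P0=NH3 P1=NH3 P2=-
Op 7: best P0=NH3 P1=NH3 P2=-
Op 8: best P0=NH3 P1=NH3 P2=NH2
Op 9: best P0=NH3 P1=NH3 P2=NH2
Op 10: best P0=NH3 P1=NH3 P2=NH3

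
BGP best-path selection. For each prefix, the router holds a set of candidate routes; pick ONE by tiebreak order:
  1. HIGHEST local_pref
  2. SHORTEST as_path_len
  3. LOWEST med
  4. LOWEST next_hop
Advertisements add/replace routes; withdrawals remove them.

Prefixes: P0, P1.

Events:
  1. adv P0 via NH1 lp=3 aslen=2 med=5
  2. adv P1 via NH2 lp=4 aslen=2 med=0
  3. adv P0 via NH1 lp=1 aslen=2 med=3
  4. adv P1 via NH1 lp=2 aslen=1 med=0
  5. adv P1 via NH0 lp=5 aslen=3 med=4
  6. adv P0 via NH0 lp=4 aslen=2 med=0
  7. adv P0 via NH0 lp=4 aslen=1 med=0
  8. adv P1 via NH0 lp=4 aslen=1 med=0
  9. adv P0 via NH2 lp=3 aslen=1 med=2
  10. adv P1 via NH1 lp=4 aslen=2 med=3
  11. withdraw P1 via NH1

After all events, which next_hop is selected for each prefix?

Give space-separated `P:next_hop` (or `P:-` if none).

Answer: P0:NH0 P1:NH0

Derivation:
Op 1: best P0=NH1 P1=-
Op 2: best P0=NH1 P1=NH2
Op 3: best P0=NH1 P1=NH2
Op 4: best P0=NH1 P1=NH2
Op 5: best P0=NH1 P1=NH0
Op 6: best P0=NH0 P1=NH0
Op 7: best P0=NH0 P1=NH0
Op 8: best P0=NH0 P1=NH0
Op 9: best P0=NH0 P1=NH0
Op 10: best P0=NH0 P1=NH0
Op 11: best P0=NH0 P1=NH0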